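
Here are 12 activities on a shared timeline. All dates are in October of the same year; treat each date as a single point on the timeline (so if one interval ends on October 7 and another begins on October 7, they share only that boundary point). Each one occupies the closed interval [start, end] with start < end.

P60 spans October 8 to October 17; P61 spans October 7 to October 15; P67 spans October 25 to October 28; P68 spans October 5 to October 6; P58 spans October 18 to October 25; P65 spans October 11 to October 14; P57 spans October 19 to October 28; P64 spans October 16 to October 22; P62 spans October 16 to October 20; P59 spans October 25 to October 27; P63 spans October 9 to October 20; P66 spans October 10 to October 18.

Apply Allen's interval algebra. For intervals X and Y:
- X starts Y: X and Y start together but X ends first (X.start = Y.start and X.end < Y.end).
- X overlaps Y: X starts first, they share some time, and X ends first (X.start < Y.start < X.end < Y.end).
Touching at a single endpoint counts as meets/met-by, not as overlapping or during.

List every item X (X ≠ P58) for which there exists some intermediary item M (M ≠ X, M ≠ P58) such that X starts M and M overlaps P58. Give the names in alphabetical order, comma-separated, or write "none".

Target P58 = [October 18, October 25].
Intermediaries M with M overlaps P58: P62, P63, P64.
Via P62 — items with X starts P62: none.
Via P63 — items with X starts P63: none.
Via P64 — items with X starts P64: P62.
Union: P62.

P62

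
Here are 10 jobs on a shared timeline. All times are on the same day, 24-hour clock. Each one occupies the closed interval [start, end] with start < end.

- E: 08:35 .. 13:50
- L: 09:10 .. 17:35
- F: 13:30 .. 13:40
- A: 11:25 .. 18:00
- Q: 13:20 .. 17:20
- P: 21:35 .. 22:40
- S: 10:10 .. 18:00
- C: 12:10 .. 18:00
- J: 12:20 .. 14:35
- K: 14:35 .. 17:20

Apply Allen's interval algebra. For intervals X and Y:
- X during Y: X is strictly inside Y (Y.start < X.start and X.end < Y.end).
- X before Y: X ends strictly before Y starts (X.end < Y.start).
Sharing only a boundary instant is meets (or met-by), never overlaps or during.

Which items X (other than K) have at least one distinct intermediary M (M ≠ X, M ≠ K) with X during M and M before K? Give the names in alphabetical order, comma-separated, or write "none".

Target K = [14:35, 17:20].
Intermediaries M with M before K: E, F.
Via E — items with X during E: F.
Via F — items with X during F: none.
Union: F.

F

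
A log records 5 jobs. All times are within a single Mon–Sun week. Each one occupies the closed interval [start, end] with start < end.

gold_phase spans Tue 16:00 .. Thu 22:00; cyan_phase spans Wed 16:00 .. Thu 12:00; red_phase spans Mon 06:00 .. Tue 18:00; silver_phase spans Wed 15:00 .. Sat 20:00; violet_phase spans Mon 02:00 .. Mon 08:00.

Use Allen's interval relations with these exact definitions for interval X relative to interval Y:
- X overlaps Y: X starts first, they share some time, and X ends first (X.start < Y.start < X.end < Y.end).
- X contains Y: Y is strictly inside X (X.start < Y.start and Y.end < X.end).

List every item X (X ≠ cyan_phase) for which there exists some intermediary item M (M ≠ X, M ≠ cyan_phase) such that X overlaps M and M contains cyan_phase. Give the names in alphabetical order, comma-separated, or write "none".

Target cyan_phase = [Wed 16:00, Thu 12:00].
Intermediaries M with M contains cyan_phase: gold_phase, silver_phase.
Via gold_phase — items with X overlaps gold_phase: red_phase.
Via silver_phase — items with X overlaps silver_phase: gold_phase.
Union: gold_phase, red_phase.

gold_phase, red_phase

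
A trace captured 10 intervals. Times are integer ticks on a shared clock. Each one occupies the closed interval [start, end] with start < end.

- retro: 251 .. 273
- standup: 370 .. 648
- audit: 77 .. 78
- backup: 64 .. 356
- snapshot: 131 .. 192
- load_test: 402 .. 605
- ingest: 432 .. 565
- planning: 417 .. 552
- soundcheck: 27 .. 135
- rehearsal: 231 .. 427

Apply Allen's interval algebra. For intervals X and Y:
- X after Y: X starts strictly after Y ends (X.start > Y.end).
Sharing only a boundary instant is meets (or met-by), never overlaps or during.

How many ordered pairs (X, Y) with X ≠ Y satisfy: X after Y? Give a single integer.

28

Checking all 90 ordered pairs for relation 'after'; matching pairs in alphabetical order:
(ingest, audit): ingest after audit ✓
(ingest, backup): ingest after backup ✓
(ingest, rehearsal): ingest after rehearsal ✓
(ingest, retro): ingest after retro ✓
(ingest, snapshot): ingest after snapshot ✓
(ingest, soundcheck): ingest after soundcheck ✓
(load_test, audit): load_test after audit ✓
(load_test, backup): load_test after backup ✓
(load_test, retro): load_test after retro ✓
(load_test, snapshot): load_test after snapshot ✓
(load_test, soundcheck): load_test after soundcheck ✓
(planning, audit): planning after audit ✓
(planning, backup): planning after backup ✓
(planning, retro): planning after retro ✓
(planning, snapshot): planning after snapshot ✓
(planning, soundcheck): planning after soundcheck ✓
(rehearsal, audit): rehearsal after audit ✓
(rehearsal, snapshot): rehearsal after snapshot ✓
(rehearsal, soundcheck): rehearsal after soundcheck ✓
(retro, audit): retro after audit ✓
(retro, snapshot): retro after snapshot ✓
(retro, soundcheck): retro after soundcheck ✓
(snapshot, audit): snapshot after audit ✓
(standup, audit): standup after audit ✓
... plus 4 further pairs not listed.
Count: 28.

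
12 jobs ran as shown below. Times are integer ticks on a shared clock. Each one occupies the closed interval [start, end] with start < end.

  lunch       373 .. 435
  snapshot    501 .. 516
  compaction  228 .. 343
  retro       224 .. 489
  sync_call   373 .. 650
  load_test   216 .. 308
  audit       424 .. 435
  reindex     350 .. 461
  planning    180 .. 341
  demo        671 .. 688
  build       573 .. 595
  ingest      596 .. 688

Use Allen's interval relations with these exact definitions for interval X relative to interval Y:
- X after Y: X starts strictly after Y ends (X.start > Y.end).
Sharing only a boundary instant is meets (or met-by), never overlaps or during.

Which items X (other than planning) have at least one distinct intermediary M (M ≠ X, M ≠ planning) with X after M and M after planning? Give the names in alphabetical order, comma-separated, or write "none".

build, demo, ingest, snapshot

Target planning = [180, 341].
Intermediaries M with M after planning: audit, build, demo, ingest, lunch, reindex, snapshot, sync_call.
Via audit — items with X after audit: build, demo, ingest, snapshot.
Via build — items with X after build: demo, ingest.
Via demo — items with X after demo: none.
Via ingest — items with X after ingest: none.
Via lunch — items with X after lunch: build, demo, ingest, snapshot.
Via reindex — items with X after reindex: build, demo, ingest, snapshot.
Via snapshot — items with X after snapshot: build, demo, ingest.
Via sync_call — items with X after sync_call: demo.
Union: build, demo, ingest, snapshot.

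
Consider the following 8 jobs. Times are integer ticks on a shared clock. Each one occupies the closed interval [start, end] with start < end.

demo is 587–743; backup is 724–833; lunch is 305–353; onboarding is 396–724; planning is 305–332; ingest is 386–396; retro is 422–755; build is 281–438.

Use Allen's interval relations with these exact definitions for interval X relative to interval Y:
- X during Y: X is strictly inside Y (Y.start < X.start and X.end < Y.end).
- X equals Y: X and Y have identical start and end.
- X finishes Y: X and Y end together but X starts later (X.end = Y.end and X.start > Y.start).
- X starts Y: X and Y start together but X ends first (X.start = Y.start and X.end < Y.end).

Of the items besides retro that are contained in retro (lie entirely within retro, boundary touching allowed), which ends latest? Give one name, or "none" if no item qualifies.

Target retro = [422, 755].
backup [724, 833] → overlapped-by → excluded.
build [281, 438] → overlaps → excluded.
demo [587, 743] → during → candidate.
ingest [386, 396] → before → excluded.
lunch [305, 353] → before → excluded.
onboarding [396, 724] → overlaps → excluded.
planning [305, 332] → before → excluded.
Among candidates, latest end is 743 → demo.

demo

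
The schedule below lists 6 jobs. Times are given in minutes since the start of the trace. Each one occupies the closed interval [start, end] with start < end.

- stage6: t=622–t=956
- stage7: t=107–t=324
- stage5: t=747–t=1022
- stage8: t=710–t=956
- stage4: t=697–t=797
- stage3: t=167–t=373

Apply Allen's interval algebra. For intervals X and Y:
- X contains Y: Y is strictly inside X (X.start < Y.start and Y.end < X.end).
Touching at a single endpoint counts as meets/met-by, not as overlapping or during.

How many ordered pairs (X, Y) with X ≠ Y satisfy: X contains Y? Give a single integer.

1

Checking all 30 ordered pairs for relation 'contains'; matching pairs in alphabetical order:
(stage6, stage4): stage6 contains stage4 ✓
Count: 1.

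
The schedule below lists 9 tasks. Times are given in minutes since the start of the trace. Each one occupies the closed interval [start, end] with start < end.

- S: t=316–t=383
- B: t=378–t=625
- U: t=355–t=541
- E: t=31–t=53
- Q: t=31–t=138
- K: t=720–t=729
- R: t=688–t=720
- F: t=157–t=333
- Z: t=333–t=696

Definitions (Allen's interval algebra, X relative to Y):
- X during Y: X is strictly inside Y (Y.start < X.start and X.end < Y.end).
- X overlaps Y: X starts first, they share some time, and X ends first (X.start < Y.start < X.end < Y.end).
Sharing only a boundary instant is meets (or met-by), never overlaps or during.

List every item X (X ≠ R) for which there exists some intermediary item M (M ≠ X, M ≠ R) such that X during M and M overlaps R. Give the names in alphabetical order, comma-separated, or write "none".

Target R = [t=688, t=720].
Intermediaries M with M overlaps R: Z.
Via Z — items with X during Z: B, U.
Union: B, U.

B, U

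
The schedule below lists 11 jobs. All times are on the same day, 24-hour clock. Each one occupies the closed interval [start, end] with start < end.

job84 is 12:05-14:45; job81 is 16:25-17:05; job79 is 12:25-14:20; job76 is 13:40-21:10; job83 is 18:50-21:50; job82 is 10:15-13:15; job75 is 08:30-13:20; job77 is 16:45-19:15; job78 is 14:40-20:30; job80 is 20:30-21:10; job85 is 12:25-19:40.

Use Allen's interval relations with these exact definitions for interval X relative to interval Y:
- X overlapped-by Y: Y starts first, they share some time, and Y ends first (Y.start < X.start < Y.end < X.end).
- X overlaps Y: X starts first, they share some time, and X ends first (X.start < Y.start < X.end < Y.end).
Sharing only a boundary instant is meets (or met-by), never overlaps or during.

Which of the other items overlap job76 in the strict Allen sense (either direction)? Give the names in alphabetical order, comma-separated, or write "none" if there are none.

Target job76 = [13:40, 21:10].
job75 [08:30, 13:20] → before → no.
job77 [16:45, 19:15] → during → no.
job78 [14:40, 20:30] → during → no.
job79 [12:25, 14:20] → overlaps → yes.
job80 [20:30, 21:10] → finishes → no.
job81 [16:25, 17:05] → during → no.
job82 [10:15, 13:15] → before → no.
job83 [18:50, 21:50] → overlapped-by → yes.
job84 [12:05, 14:45] → overlaps → yes.
job85 [12:25, 19:40] → overlaps → yes.
Result: job79, job83, job84, job85.

job79, job83, job84, job85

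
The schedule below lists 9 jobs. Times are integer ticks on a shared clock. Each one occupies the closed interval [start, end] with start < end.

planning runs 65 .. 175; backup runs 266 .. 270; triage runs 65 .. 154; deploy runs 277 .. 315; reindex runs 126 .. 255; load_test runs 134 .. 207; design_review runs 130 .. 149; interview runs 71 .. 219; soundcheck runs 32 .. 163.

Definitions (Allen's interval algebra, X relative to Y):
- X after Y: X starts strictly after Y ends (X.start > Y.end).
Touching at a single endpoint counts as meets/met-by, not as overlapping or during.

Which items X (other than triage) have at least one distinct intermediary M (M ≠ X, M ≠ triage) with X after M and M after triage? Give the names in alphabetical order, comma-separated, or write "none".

deploy

Target triage = [65, 154].
Intermediaries M with M after triage: backup, deploy.
Via backup — items with X after backup: deploy.
Via deploy — items with X after deploy: none.
Union: deploy.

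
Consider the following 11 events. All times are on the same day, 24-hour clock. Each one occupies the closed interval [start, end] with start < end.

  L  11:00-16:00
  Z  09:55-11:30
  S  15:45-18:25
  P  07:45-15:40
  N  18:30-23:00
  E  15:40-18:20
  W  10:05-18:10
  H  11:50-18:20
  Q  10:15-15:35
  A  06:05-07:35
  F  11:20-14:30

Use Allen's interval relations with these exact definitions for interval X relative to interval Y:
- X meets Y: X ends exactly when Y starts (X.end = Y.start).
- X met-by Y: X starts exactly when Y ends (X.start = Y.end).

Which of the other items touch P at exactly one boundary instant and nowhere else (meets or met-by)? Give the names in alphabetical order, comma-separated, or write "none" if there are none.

E

Target P = [07:45, 15:40].
A [06:05, 07:35] → before → no.
E [15:40, 18:20] → met-by → yes.
F [11:20, 14:30] → during → no.
H [11:50, 18:20] → overlapped-by → no.
L [11:00, 16:00] → overlapped-by → no.
N [18:30, 23:00] → after → no.
Q [10:15, 15:35] → during → no.
S [15:45, 18:25] → after → no.
W [10:05, 18:10] → overlapped-by → no.
Z [09:55, 11:30] → during → no.
Result: E.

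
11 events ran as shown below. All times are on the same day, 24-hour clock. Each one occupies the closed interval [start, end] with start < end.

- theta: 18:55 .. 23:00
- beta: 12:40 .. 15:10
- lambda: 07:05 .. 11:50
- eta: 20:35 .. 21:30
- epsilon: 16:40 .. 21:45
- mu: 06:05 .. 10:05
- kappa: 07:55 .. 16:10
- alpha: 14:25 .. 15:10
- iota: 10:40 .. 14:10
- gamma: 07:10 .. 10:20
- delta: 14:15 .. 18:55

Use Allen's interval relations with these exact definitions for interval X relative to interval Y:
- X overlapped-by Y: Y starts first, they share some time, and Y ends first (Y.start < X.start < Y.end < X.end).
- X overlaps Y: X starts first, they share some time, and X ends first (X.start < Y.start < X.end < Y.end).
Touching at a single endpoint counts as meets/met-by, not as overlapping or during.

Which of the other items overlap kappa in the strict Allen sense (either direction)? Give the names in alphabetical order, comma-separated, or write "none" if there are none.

Target kappa = [07:55, 16:10].
alpha [14:25, 15:10] → during → no.
beta [12:40, 15:10] → during → no.
delta [14:15, 18:55] → overlapped-by → yes.
epsilon [16:40, 21:45] → after → no.
eta [20:35, 21:30] → after → no.
gamma [07:10, 10:20] → overlaps → yes.
iota [10:40, 14:10] → during → no.
lambda [07:05, 11:50] → overlaps → yes.
mu [06:05, 10:05] → overlaps → yes.
theta [18:55, 23:00] → after → no.
Result: delta, gamma, lambda, mu.

delta, gamma, lambda, mu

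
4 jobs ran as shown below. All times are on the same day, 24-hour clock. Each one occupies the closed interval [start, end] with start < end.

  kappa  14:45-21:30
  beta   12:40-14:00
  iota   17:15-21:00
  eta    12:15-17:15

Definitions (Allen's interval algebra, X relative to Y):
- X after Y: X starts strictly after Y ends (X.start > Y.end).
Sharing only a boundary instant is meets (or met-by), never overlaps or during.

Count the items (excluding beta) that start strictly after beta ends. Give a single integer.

Target beta = [12:40, 14:00].
eta [12:15, 17:15] → contains → no.
iota [17:15, 21:00] → after → counts.
kappa [14:45, 21:30] → after → counts.
Total: 2.

2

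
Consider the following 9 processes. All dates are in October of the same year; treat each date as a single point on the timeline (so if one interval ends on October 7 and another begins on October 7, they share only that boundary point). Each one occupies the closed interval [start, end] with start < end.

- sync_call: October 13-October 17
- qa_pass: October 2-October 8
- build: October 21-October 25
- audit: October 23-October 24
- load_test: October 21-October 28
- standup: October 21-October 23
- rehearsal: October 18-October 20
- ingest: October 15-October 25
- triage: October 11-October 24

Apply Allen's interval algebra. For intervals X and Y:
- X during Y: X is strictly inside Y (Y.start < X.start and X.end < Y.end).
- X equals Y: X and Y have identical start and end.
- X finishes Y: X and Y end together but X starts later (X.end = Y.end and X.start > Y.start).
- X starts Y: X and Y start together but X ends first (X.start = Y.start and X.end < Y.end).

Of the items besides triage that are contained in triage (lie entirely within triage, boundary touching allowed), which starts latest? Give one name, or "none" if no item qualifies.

Target triage = [October 11, October 24].
audit [October 23, October 24] → finishes → candidate.
build [October 21, October 25] → overlapped-by → excluded.
ingest [October 15, October 25] → overlapped-by → excluded.
load_test [October 21, October 28] → overlapped-by → excluded.
qa_pass [October 2, October 8] → before → excluded.
rehearsal [October 18, October 20] → during → candidate.
standup [October 21, October 23] → during → candidate.
sync_call [October 13, October 17] → during → candidate.
Among candidates, latest start is October 23 → audit.

audit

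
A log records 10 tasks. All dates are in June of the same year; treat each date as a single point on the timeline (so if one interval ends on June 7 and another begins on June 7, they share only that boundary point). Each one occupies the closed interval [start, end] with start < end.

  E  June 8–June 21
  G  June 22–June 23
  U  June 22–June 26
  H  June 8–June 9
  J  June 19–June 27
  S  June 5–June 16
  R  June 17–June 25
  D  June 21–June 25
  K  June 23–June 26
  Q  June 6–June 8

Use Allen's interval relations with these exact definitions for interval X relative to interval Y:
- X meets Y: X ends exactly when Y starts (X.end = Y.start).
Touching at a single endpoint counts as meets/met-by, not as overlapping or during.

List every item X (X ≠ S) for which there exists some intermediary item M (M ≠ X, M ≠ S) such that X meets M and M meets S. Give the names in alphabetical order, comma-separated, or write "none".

none

Target S = [June 5, June 16].
Intermediaries M with M meets S: none.
Union: none.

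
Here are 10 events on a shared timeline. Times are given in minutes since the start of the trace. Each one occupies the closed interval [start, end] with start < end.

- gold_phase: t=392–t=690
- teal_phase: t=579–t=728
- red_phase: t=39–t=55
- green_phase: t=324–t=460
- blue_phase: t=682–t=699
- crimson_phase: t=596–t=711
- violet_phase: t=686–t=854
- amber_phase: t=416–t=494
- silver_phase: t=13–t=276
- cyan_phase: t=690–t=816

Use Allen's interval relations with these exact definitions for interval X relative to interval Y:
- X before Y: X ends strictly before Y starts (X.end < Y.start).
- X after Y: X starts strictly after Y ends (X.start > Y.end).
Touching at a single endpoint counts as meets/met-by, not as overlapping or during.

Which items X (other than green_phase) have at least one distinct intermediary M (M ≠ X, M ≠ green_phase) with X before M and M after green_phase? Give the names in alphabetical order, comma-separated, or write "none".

Target green_phase = [t=324, t=460].
Intermediaries M with M after green_phase: blue_phase, crimson_phase, cyan_phase, teal_phase, violet_phase.
Via blue_phase — items with X before blue_phase: amber_phase, red_phase, silver_phase.
Via crimson_phase — items with X before crimson_phase: amber_phase, red_phase, silver_phase.
Via cyan_phase — items with X before cyan_phase: amber_phase, red_phase, silver_phase.
Via teal_phase — items with X before teal_phase: amber_phase, red_phase, silver_phase.
Via violet_phase — items with X before violet_phase: amber_phase, red_phase, silver_phase.
Union: amber_phase, red_phase, silver_phase.

amber_phase, red_phase, silver_phase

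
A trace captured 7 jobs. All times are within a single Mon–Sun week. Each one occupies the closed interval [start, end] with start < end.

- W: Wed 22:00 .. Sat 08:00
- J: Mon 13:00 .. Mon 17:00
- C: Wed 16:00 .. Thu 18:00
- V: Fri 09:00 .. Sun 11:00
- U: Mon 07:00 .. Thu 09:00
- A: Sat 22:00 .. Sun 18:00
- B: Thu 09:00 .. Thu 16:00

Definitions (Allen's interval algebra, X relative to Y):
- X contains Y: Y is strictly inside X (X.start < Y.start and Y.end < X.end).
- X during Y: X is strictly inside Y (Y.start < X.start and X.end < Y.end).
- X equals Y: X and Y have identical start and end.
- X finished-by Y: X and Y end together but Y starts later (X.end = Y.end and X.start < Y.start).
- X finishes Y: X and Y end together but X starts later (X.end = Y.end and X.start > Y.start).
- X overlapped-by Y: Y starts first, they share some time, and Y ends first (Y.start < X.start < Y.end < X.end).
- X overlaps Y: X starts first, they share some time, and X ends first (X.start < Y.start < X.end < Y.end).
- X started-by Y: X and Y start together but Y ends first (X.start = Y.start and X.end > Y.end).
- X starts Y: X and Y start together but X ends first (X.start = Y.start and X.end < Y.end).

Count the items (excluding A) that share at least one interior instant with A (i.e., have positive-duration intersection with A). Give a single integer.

Target A = [Sat 22:00, Sun 18:00].
B [Thu 09:00, Thu 16:00] → before → no.
C [Wed 16:00, Thu 18:00] → before → no.
J [Mon 13:00, Mon 17:00] → before → no.
U [Mon 07:00, Thu 09:00] → before → no.
V [Fri 09:00, Sun 11:00] → overlaps → counts.
W [Wed 22:00, Sat 08:00] → before → no.
Total: 1.

1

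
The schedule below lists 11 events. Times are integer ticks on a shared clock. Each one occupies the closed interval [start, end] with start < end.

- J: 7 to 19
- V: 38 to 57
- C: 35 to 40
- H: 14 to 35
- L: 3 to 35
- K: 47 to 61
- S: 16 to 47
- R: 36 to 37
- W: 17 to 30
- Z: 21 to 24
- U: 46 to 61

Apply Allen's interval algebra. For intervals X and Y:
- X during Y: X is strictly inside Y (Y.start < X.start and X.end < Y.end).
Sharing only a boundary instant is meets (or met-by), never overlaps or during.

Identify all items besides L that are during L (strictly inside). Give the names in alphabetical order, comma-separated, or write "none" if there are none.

Target L = [3, 35].
C [35, 40] → met-by → no.
H [14, 35] → finishes → no.
J [7, 19] → during → yes.
K [47, 61] → after → no.
R [36, 37] → after → no.
S [16, 47] → overlapped-by → no.
U [46, 61] → after → no.
V [38, 57] → after → no.
W [17, 30] → during → yes.
Z [21, 24] → during → yes.
Result: J, W, Z.

J, W, Z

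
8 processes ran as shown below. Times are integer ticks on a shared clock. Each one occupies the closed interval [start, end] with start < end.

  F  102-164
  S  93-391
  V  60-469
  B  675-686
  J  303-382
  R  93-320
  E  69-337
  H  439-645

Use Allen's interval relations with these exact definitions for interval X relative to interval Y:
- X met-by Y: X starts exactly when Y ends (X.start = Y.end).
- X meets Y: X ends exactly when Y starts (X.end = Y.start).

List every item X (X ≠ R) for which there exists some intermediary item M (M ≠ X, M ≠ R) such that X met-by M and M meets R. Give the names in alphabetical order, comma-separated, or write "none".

none

Target R = [93, 320].
Intermediaries M with M meets R: none.
Union: none.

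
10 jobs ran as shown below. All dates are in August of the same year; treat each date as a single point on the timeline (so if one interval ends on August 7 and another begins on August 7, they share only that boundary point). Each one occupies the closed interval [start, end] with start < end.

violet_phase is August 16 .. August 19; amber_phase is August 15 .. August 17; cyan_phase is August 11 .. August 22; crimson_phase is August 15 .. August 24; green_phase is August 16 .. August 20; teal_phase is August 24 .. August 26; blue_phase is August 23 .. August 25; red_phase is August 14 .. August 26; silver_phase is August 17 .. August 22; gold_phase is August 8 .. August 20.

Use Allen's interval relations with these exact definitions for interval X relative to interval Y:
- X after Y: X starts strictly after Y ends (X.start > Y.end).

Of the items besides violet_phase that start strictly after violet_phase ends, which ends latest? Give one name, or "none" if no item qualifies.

teal_phase

Target violet_phase = [August 16, August 19].
amber_phase [August 15, August 17] → overlaps → excluded.
blue_phase [August 23, August 25] → after → candidate.
crimson_phase [August 15, August 24] → contains → excluded.
cyan_phase [August 11, August 22] → contains → excluded.
gold_phase [August 8, August 20] → contains → excluded.
green_phase [August 16, August 20] → started-by → excluded.
red_phase [August 14, August 26] → contains → excluded.
silver_phase [August 17, August 22] → overlapped-by → excluded.
teal_phase [August 24, August 26] → after → candidate.
Among candidates, latest end is August 26 → teal_phase.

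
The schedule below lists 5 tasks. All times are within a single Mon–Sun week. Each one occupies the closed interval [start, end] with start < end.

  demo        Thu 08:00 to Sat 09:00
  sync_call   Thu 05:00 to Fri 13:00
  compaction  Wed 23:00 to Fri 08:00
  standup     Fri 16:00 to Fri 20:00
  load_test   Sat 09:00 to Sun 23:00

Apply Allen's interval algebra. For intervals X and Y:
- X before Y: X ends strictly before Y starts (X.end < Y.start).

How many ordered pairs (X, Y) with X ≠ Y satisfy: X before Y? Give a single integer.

Checking all 20 ordered pairs for relation 'before'; matching pairs in alphabetical order:
(compaction, load_test): compaction before load_test ✓
(compaction, standup): compaction before standup ✓
(standup, load_test): standup before load_test ✓
(sync_call, load_test): sync_call before load_test ✓
(sync_call, standup): sync_call before standup ✓
Count: 5.

5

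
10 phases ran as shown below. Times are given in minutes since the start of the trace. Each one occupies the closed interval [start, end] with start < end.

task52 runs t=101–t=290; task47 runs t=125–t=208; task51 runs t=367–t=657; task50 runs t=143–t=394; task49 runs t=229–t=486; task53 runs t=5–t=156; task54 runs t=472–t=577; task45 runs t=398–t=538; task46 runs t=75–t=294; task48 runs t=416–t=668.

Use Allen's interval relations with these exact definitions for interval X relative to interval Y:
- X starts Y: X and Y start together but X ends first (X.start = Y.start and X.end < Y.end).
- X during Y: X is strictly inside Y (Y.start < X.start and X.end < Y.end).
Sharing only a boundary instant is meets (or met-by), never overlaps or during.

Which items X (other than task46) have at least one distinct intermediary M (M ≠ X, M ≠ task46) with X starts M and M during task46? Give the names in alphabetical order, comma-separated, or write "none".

none

Target task46 = [t=75, t=294].
Intermediaries M with M during task46: task47, task52.
Via task47 — items with X starts task47: none.
Via task52 — items with X starts task52: none.
Union: none.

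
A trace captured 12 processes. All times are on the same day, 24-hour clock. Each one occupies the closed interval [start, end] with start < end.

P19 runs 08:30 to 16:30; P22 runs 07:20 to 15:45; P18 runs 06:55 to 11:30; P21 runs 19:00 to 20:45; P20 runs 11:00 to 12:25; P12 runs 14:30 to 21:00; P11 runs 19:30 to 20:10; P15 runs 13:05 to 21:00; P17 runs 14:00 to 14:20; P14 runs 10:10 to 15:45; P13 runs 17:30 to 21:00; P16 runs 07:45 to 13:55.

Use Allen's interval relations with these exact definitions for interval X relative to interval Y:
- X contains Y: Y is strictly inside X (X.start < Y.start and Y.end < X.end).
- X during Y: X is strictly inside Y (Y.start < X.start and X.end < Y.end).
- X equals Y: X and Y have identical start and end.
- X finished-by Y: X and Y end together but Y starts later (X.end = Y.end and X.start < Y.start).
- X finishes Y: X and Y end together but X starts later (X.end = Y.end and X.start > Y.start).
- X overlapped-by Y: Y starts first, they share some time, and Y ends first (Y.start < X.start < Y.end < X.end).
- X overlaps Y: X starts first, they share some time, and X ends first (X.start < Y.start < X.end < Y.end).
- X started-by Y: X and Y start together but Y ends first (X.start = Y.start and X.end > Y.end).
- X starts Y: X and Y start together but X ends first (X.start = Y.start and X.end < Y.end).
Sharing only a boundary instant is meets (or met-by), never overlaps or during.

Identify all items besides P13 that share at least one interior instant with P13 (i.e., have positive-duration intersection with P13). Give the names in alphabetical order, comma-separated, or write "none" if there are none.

Target P13 = [17:30, 21:00].
P11 [19:30, 20:10] → during → yes.
P12 [14:30, 21:00] → finished-by → yes.
P14 [10:10, 15:45] → before → no.
P15 [13:05, 21:00] → finished-by → yes.
P16 [07:45, 13:55] → before → no.
P17 [14:00, 14:20] → before → no.
P18 [06:55, 11:30] → before → no.
P19 [08:30, 16:30] → before → no.
P20 [11:00, 12:25] → before → no.
P21 [19:00, 20:45] → during → yes.
P22 [07:20, 15:45] → before → no.
Result: P11, P12, P15, P21.

P11, P12, P15, P21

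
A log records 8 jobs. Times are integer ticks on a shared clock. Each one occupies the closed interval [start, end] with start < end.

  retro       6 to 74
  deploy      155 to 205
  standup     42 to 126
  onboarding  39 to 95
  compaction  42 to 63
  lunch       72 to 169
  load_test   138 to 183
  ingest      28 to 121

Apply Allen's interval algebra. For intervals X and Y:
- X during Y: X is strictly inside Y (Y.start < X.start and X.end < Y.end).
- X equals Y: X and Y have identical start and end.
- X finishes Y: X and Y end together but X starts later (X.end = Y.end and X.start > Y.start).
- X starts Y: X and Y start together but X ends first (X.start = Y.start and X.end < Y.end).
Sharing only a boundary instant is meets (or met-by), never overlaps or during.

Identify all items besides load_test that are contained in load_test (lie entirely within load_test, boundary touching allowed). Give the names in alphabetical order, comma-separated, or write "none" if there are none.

Target load_test = [138, 183].
compaction [42, 63] → before → no.
deploy [155, 205] → overlapped-by → no.
ingest [28, 121] → before → no.
lunch [72, 169] → overlaps → no.
onboarding [39, 95] → before → no.
retro [6, 74] → before → no.
standup [42, 126] → before → no.
Result: none.

none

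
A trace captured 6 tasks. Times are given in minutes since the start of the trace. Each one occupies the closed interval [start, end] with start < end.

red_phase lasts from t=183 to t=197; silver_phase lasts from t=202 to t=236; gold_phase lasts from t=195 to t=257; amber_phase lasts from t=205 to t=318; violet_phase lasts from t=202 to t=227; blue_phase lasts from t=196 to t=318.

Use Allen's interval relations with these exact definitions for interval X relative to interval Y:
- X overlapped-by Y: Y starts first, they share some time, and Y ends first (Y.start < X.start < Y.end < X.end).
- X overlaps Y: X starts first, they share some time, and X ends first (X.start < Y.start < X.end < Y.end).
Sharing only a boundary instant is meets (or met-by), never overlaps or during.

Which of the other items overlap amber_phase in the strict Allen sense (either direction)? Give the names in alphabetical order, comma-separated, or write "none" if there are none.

gold_phase, silver_phase, violet_phase

Target amber_phase = [t=205, t=318].
blue_phase [t=196, t=318] → finished-by → no.
gold_phase [t=195, t=257] → overlaps → yes.
red_phase [t=183, t=197] → before → no.
silver_phase [t=202, t=236] → overlaps → yes.
violet_phase [t=202, t=227] → overlaps → yes.
Result: gold_phase, silver_phase, violet_phase.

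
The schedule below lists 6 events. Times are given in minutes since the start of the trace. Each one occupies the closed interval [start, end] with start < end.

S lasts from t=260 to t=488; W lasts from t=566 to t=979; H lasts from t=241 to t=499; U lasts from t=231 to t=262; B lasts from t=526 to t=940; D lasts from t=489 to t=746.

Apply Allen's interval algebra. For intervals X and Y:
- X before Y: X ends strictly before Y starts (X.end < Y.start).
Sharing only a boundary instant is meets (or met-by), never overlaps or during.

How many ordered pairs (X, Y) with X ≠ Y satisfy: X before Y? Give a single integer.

8

Checking all 30 ordered pairs for relation 'before'; matching pairs in alphabetical order:
(H, B): H before B ✓
(H, W): H before W ✓
(S, B): S before B ✓
(S, D): S before D ✓
(S, W): S before W ✓
(U, B): U before B ✓
(U, D): U before D ✓
(U, W): U before W ✓
Count: 8.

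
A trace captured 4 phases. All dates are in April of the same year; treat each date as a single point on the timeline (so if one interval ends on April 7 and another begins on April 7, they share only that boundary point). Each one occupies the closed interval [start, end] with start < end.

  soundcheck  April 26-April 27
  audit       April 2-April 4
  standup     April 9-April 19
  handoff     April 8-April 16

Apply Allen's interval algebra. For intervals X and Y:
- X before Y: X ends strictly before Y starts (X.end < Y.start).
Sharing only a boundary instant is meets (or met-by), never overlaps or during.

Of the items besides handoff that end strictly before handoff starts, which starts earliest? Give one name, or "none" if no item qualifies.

audit

Target handoff = [April 8, April 16].
audit [April 2, April 4] → before → candidate.
soundcheck [April 26, April 27] → after → excluded.
standup [April 9, April 19] → overlapped-by → excluded.
Among candidates, earliest start is April 2 → audit.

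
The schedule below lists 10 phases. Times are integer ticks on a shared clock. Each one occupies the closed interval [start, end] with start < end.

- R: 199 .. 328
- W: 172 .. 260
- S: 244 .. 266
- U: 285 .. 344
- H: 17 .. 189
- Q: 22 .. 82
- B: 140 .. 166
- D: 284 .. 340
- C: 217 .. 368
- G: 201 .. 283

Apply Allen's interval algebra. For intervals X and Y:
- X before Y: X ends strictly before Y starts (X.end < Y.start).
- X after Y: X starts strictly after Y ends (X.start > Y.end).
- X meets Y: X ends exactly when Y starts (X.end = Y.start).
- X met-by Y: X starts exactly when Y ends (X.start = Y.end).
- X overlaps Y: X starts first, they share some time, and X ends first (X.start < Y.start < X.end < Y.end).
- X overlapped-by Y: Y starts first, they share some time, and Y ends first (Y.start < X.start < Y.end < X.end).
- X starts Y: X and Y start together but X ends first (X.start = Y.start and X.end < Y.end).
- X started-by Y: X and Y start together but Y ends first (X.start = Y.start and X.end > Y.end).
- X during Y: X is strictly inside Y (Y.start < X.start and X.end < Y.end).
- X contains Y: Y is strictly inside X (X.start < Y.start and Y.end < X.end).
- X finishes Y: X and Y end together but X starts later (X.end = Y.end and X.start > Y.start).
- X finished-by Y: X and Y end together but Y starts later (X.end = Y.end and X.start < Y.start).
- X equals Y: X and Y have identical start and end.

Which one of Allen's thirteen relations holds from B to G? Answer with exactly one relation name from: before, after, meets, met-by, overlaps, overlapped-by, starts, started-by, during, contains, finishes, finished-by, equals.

before

B = [140, 166]; G = [201, 283].
Compare endpoints: B.start < G.start, B.start < G.end, B.end < G.start, B.end < G.end.
That pattern is 'before'.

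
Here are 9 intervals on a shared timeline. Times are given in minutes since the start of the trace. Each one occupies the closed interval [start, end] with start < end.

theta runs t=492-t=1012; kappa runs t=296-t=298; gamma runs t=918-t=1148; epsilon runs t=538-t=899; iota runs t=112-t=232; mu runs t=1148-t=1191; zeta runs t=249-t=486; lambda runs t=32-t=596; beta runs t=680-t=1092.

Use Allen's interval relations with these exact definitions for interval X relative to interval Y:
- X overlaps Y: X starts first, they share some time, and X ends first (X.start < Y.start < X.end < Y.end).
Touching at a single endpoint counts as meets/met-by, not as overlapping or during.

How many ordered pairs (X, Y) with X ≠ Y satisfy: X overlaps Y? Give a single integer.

6

Checking all 72 ordered pairs for relation 'overlaps'; matching pairs in alphabetical order:
(beta, gamma): beta overlaps gamma ✓
(epsilon, beta): epsilon overlaps beta ✓
(lambda, epsilon): lambda overlaps epsilon ✓
(lambda, theta): lambda overlaps theta ✓
(theta, beta): theta overlaps beta ✓
(theta, gamma): theta overlaps gamma ✓
Count: 6.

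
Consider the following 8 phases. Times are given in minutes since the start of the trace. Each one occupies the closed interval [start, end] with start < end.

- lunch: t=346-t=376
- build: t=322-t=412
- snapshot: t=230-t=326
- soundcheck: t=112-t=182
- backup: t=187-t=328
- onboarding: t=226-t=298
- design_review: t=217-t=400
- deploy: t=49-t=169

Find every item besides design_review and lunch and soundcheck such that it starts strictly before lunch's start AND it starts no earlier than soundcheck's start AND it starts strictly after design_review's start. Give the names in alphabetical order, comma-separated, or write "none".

Conditions: its start is strictly before lunch's start (X.start < t=346) AND its start is no earlier than soundcheck's start (X.start >= t=112) AND its start is strictly after design_review's start (X.start > t=217).
backup: start t=187 < t=346? ✓; start t=187 >= t=112? ✓; start t=187 > t=217? ✗ → no.
build: start t=322 < t=346? ✓; start t=322 >= t=112? ✓; start t=322 > t=217? ✓ → yes.
deploy: start t=49 < t=346? ✓; start t=49 >= t=112? ✗; start t=49 > t=217? ✗ → no.
onboarding: start t=226 < t=346? ✓; start t=226 >= t=112? ✓; start t=226 > t=217? ✓ → yes.
snapshot: start t=230 < t=346? ✓; start t=230 >= t=112? ✓; start t=230 > t=217? ✓ → yes.
Result: build, onboarding, snapshot.

build, onboarding, snapshot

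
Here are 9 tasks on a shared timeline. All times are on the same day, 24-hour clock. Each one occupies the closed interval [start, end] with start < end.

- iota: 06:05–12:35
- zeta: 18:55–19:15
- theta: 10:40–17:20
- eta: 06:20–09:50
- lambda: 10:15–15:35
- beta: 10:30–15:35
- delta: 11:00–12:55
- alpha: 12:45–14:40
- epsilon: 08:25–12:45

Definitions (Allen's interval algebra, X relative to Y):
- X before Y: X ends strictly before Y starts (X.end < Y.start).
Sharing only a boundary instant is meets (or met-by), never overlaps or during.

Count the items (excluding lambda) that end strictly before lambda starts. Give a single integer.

Target lambda = [10:15, 15:35].
alpha [12:45, 14:40] → during → no.
beta [10:30, 15:35] → finishes → no.
delta [11:00, 12:55] → during → no.
epsilon [08:25, 12:45] → overlaps → no.
eta [06:20, 09:50] → before → counts.
iota [06:05, 12:35] → overlaps → no.
theta [10:40, 17:20] → overlapped-by → no.
zeta [18:55, 19:15] → after → no.
Total: 1.

1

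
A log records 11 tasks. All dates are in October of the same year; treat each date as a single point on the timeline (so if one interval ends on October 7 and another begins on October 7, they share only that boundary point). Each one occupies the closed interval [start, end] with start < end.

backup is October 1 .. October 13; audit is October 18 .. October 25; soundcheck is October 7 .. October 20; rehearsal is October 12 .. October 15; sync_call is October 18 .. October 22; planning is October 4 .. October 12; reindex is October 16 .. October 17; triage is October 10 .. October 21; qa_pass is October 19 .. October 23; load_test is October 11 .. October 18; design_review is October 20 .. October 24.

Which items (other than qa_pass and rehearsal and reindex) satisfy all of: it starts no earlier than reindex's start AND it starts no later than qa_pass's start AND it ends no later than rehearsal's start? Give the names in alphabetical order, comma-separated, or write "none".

Conditions: its start is no earlier than reindex's start (X.start >= October 16) AND its start is no later than qa_pass's start (X.start <= October 19) AND its end is no later than rehearsal's start (X.end <= October 12).
audit: start October 18 >= October 16? ✓; start October 18 <= October 19? ✓; end October 25 <= October 12? ✗ → no.
backup: start October 1 >= October 16? ✗; start October 1 <= October 19? ✓; end October 13 <= October 12? ✗ → no.
design_review: start October 20 >= October 16? ✓; start October 20 <= October 19? ✗; end October 24 <= October 12? ✗ → no.
load_test: start October 11 >= October 16? ✗; start October 11 <= October 19? ✓; end October 18 <= October 12? ✗ → no.
planning: start October 4 >= October 16? ✗; start October 4 <= October 19? ✓; end October 12 <= October 12? ✓ → no.
soundcheck: start October 7 >= October 16? ✗; start October 7 <= October 19? ✓; end October 20 <= October 12? ✗ → no.
sync_call: start October 18 >= October 16? ✓; start October 18 <= October 19? ✓; end October 22 <= October 12? ✗ → no.
triage: start October 10 >= October 16? ✗; start October 10 <= October 19? ✓; end October 21 <= October 12? ✗ → no.
Result: none.

none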